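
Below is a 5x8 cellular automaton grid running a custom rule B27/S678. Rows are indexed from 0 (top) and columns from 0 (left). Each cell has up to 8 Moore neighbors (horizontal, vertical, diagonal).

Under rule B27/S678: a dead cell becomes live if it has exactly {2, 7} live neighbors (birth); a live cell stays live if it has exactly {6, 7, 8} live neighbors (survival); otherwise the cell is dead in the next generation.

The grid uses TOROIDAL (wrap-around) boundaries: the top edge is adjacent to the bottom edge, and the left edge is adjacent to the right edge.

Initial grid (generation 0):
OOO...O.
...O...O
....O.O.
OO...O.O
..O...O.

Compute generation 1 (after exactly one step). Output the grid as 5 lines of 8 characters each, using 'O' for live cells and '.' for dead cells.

Simulating step by step:
Generation 0 (given above): 14 live cells
Generation 1: 9 live cells
(generation 1 grid is the final answer)

Answer: .....O..
....O...
.OOO....
..OOO...
...O....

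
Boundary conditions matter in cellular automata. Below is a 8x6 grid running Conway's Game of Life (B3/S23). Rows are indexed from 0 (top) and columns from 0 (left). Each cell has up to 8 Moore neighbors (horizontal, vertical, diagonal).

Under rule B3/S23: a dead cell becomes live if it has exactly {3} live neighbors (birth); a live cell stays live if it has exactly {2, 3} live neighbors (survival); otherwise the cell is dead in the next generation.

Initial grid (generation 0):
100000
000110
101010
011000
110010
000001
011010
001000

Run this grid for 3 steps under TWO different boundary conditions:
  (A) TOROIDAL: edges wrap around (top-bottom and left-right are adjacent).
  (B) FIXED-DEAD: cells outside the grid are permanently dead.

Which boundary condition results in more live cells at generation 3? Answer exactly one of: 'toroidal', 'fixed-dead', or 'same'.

Under TOROIDAL boundary, generation 3:
000000
100011
111011
001010
100011
000001
100000
000000
Population = 15

Under FIXED-DEAD boundary, generation 3:
000100
011010
010010
001000
010100
110000
110000
000000
Population = 13

Comparison: toroidal=15, fixed-dead=13 -> toroidal

Answer: toroidal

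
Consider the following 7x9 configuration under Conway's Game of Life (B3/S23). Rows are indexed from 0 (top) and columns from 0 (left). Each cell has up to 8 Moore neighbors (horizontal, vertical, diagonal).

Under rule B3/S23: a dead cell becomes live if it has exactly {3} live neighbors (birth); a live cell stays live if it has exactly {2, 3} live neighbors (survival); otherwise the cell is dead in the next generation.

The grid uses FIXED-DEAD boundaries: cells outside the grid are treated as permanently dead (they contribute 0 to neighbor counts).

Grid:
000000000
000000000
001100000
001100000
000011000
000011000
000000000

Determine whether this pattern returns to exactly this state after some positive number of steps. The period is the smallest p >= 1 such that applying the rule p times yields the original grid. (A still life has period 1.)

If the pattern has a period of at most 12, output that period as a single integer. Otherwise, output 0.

Simulating and comparing each generation to the original:
Gen 0 (original, given above): 8 live cells
Gen 1: 6 live cells, differs from original
Gen 2: 8 live cells, MATCHES original -> period = 2

Answer: 2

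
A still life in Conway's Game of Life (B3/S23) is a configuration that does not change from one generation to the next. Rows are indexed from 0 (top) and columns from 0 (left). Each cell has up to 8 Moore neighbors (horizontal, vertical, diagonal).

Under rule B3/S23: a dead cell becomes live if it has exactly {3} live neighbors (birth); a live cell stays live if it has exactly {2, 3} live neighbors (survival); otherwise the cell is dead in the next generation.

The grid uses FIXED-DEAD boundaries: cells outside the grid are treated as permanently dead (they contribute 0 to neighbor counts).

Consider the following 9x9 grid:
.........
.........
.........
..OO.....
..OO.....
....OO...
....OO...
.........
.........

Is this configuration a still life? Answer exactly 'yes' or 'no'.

Compute generation 1 and compare to generation 0 (given above):
Generation 1:
.........
.........
.........
..OO.....
..O......
.....O...
....OO...
.........
.........
Cell (4,3) differs: gen0=1 vs gen1=0 -> NOT a still life.

Answer: no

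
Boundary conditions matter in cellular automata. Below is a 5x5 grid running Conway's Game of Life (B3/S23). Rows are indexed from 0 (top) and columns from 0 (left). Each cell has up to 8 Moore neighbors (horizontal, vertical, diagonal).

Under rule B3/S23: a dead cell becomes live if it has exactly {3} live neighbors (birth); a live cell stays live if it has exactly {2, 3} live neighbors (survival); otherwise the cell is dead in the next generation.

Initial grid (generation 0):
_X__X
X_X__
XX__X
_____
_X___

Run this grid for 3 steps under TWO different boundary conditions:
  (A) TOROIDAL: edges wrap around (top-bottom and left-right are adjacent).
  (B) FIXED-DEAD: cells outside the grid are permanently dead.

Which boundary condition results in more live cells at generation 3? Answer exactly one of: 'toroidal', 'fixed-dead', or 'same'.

Under TOROIDAL boundary, generation 3:
XX___
_____
_X___
_____
X___X
Population = 5

Under FIXED-DEAD boundary, generation 3:
_XX__
__X__
X____
_____
_____
Population = 4

Comparison: toroidal=5, fixed-dead=4 -> toroidal

Answer: toroidal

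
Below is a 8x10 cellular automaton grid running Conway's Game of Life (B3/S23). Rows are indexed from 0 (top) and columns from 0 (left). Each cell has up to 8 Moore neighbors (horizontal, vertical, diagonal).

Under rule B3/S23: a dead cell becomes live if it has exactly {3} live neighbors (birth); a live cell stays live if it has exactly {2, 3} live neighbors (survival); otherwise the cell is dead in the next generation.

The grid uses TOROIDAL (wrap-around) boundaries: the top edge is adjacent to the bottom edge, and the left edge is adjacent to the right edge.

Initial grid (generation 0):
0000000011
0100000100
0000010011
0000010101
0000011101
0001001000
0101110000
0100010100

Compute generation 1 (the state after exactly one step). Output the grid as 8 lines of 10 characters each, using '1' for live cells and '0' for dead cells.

Answer: 1000001110
1000000100
1000000101
1000110101
0000110100
0011000100
0001010000
1010011010

Derivation:
Simulating step by step:
Generation 0 (given above): 23 live cells
Generation 1: 27 live cells
(generation 1 grid is the final answer)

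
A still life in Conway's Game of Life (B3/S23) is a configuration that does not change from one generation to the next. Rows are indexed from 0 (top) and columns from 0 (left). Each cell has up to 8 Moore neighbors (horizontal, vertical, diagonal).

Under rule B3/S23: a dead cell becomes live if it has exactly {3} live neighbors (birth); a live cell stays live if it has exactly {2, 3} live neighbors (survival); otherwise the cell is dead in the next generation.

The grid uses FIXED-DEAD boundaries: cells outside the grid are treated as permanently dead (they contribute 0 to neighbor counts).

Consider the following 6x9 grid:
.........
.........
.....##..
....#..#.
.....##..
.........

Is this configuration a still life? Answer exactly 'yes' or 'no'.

Compute generation 1 and compare to generation 0 (given above):
Generation 1:
.........
.........
.....##..
....#..#.
.....##..
.........
The grids are IDENTICAL -> still life.

Answer: yes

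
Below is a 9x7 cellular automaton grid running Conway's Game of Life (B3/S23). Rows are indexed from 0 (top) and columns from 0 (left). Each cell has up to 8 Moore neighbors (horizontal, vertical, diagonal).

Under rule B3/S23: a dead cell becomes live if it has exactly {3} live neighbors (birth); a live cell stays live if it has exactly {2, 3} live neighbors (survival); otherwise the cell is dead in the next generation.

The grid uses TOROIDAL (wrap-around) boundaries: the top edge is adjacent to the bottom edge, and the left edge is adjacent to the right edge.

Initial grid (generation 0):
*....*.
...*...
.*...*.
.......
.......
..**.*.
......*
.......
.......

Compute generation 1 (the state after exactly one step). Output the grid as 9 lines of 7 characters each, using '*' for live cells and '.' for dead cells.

Simulating step by step:
Generation 0 (given above): 9 live cells
Generation 1: 2 live cells
(generation 1 grid is the final answer)

Answer: .......
....*.*
.......
.......
.......
.......
.......
.......
.......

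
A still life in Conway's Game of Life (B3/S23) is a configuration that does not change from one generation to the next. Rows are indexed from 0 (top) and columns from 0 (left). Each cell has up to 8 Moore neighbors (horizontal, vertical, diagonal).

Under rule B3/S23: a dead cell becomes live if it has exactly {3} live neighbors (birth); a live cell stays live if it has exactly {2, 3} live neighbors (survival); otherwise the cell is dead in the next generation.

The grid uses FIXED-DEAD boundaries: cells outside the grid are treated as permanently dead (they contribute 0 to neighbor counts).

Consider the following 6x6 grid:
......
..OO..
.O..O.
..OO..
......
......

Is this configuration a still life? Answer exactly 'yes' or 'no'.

Compute generation 1 and compare to generation 0 (given above):
Generation 1:
......
..OO..
.O..O.
..OO..
......
......
The grids are IDENTICAL -> still life.

Answer: yes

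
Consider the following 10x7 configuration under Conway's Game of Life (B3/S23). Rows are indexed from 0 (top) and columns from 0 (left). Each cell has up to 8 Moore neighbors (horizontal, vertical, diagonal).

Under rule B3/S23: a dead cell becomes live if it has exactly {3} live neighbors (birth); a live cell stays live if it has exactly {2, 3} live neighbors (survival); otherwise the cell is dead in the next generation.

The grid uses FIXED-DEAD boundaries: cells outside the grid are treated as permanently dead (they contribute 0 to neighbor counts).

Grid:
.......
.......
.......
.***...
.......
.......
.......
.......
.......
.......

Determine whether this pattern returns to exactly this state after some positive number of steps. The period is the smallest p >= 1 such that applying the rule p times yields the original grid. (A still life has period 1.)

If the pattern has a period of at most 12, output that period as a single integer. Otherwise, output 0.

Simulating and comparing each generation to the original:
Gen 0 (original, given above): 3 live cells
Gen 1: 3 live cells, differs from original
Gen 2: 3 live cells, MATCHES original -> period = 2

Answer: 2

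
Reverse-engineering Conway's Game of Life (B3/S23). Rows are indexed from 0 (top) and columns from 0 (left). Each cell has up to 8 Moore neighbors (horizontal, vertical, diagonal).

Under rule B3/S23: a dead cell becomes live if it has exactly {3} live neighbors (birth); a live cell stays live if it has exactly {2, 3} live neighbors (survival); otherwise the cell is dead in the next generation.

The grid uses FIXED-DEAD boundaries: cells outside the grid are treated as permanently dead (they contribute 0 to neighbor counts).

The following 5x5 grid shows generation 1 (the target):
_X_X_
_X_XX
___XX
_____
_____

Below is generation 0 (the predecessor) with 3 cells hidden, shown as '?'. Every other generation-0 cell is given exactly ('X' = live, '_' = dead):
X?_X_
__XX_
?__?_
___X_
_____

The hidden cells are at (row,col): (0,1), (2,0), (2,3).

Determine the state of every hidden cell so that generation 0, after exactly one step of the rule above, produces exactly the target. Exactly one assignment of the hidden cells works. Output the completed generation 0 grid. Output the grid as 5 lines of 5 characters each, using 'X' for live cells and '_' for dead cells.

Hidden generation-0 cells (in order): (0,1), (2,0), (2,3).
A hidden cell only influences target cells in its own 3x3 neighborhood. Try each of the 2^3 = 8 assignments, step the completed generation 0 forward once under B3/S23, and compare with the target:
  (0,1)=_ (2,0)=_ (2,3)=_ -> step gives (0,1)='_' but target has 'X' -> reject
  (0,1)=_ (2,0)=_ (2,3)=X -> step gives (0,1)='_' but target has 'X' -> reject
  (0,1)=_ (2,0)=X (2,3)=_ -> step gives (0,1)='_' but target has 'X' -> reject
  (0,1)=_ (2,0)=X (2,3)=X -> step gives (0,1)='_' but target has 'X' -> reject
  (0,1)=X (2,0)=_ (2,3)=_ -> step gives (1,2)='X' but target has '_' -> reject
  (0,1)=X (2,0)=_ (2,3)=X -> step reproduces the target at every cell -> ACCEPT
  (0,1)=X (2,0)=X (2,3)=_ -> step gives (1,0)='X' but target has '_' -> reject
  (0,1)=X (2,0)=X (2,3)=X -> step gives (1,0)='X' but target has '_' -> reject
Unique solution: (0,1)=live, (2,0)=dead, (2,3)=live.
Check: live-neighbor counts of every cell in the completed generation 0:
12422
23433
01433
00212
00111
Applying B3/S23 to generation 0 with these counts gives:
_X_X_
_X_XX
___XX
_____
_____
which matches the target exactly.

Answer: XX_X_
__XX_
___X_
___X_
_____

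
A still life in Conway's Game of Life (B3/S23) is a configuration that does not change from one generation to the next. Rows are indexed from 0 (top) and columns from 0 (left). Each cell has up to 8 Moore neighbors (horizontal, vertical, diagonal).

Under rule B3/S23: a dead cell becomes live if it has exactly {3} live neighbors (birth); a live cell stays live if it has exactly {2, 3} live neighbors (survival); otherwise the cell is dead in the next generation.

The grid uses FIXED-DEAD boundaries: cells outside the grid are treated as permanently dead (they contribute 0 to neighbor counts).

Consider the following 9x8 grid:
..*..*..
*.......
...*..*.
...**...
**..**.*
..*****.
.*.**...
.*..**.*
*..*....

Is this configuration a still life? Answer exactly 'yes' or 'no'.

Answer: no

Derivation:
Compute generation 1 and compare to generation 0 (given above):
Generation 1:
........
........
...**...
..**..*.
.*......
*.....*.
.*......
**...*..
....*...
Cell (0,2) differs: gen0=1 vs gen1=0 -> NOT a still life.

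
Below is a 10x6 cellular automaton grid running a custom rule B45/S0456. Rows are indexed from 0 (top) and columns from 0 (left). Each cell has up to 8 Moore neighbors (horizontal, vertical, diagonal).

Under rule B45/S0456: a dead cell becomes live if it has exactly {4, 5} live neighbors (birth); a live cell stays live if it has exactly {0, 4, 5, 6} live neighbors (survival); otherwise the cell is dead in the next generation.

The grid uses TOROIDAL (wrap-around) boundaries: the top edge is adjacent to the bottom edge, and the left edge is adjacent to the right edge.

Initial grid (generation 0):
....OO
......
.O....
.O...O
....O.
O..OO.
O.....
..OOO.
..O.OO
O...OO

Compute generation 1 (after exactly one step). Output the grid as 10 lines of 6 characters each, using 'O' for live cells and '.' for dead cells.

Answer: .....O
......
......
......
.....O
.....O
...OOO
...O.O
....OO
...OOO

Derivation:
Simulating step by step:
Generation 0 (given above): 19 live cells
Generation 1: 13 live cells
(generation 1 grid is the final answer)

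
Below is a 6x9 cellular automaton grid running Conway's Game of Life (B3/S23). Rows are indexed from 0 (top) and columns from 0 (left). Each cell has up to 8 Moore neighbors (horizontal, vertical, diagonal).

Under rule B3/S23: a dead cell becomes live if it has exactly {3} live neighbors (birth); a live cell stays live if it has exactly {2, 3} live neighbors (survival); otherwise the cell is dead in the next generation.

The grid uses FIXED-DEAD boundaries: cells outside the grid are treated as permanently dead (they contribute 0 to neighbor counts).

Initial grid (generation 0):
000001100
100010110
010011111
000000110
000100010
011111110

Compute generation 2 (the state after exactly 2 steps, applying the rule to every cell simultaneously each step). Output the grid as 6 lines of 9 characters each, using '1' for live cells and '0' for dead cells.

Simulating step by step:
Generation 0 (given above): 23 live cells
Generation 1: 16 live cells
000001110
000010001
000010001
000010000
000100001
001111110
Generation 2: 20 live cells
(generation 2 grid is the final answer)

Answer: 000001110
000010101
000111000
000110000
001000110
001111110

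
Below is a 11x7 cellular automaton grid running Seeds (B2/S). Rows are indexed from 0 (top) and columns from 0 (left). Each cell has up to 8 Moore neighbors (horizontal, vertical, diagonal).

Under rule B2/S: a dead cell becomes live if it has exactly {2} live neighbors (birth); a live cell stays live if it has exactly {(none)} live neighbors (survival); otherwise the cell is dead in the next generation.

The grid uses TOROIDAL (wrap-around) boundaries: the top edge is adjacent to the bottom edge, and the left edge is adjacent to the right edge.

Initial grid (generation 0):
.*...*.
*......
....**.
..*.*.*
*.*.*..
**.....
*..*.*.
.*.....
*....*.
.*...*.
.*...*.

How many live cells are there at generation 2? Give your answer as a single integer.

Answer: 15

Derivation:
Simulating step by step:
Generation 0 (given above): 23 live cells
Generation 1: 13 live cells
..*.*..
.*.....
**.....
*......
.......
.....*.
....*..
..*..*.
..*.*..
..*....
.......
Generation 2: 15 live cells
.*.*...
...*...
..*...*
......*
......*
....*..
...*..*
.*.....
.....*.
.*.....
.**....
Population at generation 2: 15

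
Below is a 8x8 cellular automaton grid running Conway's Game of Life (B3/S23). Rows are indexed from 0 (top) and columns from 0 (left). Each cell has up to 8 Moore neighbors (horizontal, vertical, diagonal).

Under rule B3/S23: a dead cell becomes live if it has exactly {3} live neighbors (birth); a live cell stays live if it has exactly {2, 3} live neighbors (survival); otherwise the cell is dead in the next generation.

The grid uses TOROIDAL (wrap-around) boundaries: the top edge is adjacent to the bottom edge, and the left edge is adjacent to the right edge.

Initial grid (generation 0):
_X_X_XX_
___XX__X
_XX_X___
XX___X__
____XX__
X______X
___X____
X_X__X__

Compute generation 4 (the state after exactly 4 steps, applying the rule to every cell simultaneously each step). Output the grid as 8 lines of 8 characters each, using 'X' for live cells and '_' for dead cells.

Simulating step by step:
Generation 0 (given above): 21 live cells
Generation 1: 32 live cells
XX_X_XXX
XX____X_
_XX_XX__
XXXX_X__
_X__XXXX
____X___
XX_____X
_XXX_XX_
Generation 2: 21 live cells
___X____
___X____
____XXXX
_______X
_X____XX
_X__X___
XX_XXXXX
___X_X__
Generation 3: 23 live cells
__XX____
___X_XX_
____XXXX
________
______XX
_X_XX___
XX_X__XX
X__X_X_X
Generation 4: 18 live cells
(generation 4 grid is the final answer)

Answer: __XX_X_X
__XX___X
____X__X
________
________
_X_XXX__
_X_X_XX_
___X____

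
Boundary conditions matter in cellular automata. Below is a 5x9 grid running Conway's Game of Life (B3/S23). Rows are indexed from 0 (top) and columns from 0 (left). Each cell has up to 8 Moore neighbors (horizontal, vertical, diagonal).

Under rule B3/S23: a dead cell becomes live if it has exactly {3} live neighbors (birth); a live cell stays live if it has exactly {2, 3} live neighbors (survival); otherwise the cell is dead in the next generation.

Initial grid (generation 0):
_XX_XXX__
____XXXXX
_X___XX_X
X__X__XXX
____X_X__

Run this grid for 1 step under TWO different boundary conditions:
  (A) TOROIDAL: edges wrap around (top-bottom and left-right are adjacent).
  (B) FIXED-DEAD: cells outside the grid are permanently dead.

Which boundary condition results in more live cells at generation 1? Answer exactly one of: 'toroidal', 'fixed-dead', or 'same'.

Under TOROIDAL boundary, generation 1:
_________
_XXX____X
_________
X___X___X
XXX_X___X
Population = 12

Under FIXED-DEAD boundary, generation 1:
___XX____
_XXX____X
_________
____X___X
_____XX__
Population = 10

Comparison: toroidal=12, fixed-dead=10 -> toroidal

Answer: toroidal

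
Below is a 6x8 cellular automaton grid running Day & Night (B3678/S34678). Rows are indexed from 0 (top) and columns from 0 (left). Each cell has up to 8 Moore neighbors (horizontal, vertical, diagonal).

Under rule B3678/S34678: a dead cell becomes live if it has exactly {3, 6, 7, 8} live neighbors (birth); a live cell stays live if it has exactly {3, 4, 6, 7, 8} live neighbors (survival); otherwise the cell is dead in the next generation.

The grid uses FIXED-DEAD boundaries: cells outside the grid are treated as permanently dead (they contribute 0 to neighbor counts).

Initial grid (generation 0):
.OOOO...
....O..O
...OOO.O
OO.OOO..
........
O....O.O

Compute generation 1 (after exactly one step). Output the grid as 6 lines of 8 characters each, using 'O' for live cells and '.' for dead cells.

Simulating step by step:
Generation 0 (given above): 18 live cells
Generation 1: 15 live cells
(generation 1 grid is the final answer)

Answer: ...O....
...O..O.
..OOOO..
..OO.OO.
OO...OO.
........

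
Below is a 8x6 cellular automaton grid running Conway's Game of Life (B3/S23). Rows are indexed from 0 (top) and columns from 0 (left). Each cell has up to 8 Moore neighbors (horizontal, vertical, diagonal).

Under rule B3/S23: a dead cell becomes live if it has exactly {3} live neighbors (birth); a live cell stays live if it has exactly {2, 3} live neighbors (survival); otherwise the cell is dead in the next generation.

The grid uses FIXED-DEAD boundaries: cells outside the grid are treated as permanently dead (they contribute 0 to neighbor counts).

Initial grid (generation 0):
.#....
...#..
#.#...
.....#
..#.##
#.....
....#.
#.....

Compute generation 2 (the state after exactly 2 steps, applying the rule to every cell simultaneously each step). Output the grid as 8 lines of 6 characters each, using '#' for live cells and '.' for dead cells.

Answer: ......
......
.#.##.
...#.#
..#...
...#.#
....#.
......

Derivation:
Simulating step by step:
Generation 0 (given above): 11 live cells
Generation 1: 11 live cells
......
.##...
......
.#.###
....##
...###
......
......
Generation 2: 9 live cells
(generation 2 grid is the final answer)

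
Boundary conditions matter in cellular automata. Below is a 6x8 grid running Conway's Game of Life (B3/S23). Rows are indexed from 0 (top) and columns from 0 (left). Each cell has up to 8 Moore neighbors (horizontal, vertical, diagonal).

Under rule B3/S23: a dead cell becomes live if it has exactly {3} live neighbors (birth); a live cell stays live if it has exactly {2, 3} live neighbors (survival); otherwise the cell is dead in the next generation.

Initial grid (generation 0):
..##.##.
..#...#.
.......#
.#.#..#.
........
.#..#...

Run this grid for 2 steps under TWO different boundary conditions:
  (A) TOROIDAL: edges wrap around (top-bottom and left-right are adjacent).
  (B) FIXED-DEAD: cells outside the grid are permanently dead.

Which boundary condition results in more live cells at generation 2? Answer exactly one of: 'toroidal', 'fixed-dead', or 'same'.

Under TOROIDAL boundary, generation 2:
.#.....#
#.......
..##.#.#
........
..#.#...
......#.
Population = 10

Under FIXED-DEAD boundary, generation 2:
..##.#.#
.#......
..##.#.#
........
........
........
Population = 9

Comparison: toroidal=10, fixed-dead=9 -> toroidal

Answer: toroidal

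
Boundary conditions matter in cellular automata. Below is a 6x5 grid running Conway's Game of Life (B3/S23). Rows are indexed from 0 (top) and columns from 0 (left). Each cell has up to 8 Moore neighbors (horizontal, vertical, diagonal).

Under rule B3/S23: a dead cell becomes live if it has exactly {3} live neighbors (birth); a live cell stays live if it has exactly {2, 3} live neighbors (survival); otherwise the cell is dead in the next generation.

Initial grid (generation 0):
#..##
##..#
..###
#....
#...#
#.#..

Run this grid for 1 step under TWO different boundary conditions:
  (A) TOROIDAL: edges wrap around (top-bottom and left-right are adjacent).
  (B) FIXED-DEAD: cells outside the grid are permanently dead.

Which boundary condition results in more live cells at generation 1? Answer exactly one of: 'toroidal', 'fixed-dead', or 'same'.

Under TOROIDAL boundary, generation 1:
..##.
.#...
..##.
##...
#...#
.....
Population = 9

Under FIXED-DEAD boundary, generation 1:
##.##
##...
#.###
.#..#
#....
.#...
Population = 14

Comparison: toroidal=9, fixed-dead=14 -> fixed-dead

Answer: fixed-dead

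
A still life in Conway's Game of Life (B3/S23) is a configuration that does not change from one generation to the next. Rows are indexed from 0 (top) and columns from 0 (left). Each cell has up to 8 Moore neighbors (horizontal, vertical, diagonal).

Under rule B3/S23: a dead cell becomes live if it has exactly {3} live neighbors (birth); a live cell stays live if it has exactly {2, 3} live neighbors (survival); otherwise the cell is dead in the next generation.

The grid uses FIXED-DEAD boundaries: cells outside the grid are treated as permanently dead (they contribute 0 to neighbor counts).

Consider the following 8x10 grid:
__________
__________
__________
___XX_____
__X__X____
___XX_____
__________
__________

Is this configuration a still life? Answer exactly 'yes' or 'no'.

Answer: yes

Derivation:
Compute generation 1 and compare to generation 0 (given above):
Generation 1:
__________
__________
__________
___XX_____
__X__X____
___XX_____
__________
__________
The grids are IDENTICAL -> still life.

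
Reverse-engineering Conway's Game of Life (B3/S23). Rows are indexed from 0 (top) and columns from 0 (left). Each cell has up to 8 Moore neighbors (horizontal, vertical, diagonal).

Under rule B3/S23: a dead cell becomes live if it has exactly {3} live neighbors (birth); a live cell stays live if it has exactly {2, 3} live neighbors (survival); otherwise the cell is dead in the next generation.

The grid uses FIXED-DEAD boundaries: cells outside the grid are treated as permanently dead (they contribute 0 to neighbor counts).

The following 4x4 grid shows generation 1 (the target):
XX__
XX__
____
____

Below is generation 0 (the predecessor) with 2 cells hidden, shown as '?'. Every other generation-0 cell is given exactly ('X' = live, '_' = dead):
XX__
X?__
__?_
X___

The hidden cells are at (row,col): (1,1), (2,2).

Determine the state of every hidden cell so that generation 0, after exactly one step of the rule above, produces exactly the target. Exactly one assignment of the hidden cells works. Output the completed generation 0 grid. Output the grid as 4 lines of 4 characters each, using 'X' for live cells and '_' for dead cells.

Hidden generation-0 cells (in order): (1,1), (2,2).
A hidden cell only influences target cells in its own 3x3 neighborhood. Try each of the 2^2 = 4 assignments, step the completed generation 0 forward once under B3/S23, and compare with the target:
  (1,1)=_ (2,2)=_ -> step reproduces the target at every cell -> ACCEPT
  (1,1)=_ (2,2)=X -> step gives (1,1)='_' but target has 'X' -> reject
  (1,1)=X (2,2)=_ -> step gives (2,0)='X' but target has '_' -> reject
  (1,1)=X (2,2)=X -> step gives (1,1)='_' but target has 'X' -> reject
Unique solution: (1,1)=dead, (2,2)=dead.
Check: live-neighbor counts of every cell in the completed generation 0:
2210
2310
2200
0100
Applying B3/S23 to generation 0 with these counts gives:
XX__
XX__
____
____
which matches the target exactly.

Answer: XX__
X___
____
X___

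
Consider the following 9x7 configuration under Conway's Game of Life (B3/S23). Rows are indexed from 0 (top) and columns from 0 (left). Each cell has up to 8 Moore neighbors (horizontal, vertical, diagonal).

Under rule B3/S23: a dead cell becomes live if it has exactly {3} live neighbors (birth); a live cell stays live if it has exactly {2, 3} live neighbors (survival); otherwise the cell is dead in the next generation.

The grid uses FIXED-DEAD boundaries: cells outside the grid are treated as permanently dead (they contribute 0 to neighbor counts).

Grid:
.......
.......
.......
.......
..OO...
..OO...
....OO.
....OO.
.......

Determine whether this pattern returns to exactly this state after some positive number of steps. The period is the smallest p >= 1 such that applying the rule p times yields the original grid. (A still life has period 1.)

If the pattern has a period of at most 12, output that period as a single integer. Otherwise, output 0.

Simulating and comparing each generation to the original:
Gen 0 (original, given above): 8 live cells
Gen 1: 6 live cells, differs from original
Gen 2: 8 live cells, MATCHES original -> period = 2

Answer: 2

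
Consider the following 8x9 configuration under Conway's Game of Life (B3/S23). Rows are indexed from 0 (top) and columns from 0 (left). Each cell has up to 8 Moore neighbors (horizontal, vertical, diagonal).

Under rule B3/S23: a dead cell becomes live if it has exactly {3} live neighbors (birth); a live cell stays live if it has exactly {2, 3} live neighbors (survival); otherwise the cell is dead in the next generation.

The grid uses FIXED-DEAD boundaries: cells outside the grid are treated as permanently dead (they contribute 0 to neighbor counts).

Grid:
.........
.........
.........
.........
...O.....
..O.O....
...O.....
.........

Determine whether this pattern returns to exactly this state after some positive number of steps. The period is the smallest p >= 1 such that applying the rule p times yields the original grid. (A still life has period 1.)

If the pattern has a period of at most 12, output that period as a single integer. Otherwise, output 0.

Simulating and comparing each generation to the original:
Gen 0 (original, given above): 4 live cells
Gen 1: 4 live cells, MATCHES original -> period = 1

Answer: 1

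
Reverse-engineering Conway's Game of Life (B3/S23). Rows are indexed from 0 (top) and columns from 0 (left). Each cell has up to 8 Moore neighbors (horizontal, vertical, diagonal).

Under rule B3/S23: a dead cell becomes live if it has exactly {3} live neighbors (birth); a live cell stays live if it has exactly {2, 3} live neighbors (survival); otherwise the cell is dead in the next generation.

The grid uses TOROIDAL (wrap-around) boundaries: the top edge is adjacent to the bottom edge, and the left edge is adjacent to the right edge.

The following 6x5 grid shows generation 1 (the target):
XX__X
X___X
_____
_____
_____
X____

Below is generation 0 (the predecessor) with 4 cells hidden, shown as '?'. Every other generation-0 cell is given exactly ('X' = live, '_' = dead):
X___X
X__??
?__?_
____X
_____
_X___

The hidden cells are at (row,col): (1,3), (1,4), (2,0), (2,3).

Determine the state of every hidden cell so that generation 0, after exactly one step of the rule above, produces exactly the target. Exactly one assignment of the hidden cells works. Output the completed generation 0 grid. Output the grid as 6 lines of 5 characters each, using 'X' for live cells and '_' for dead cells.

Hidden generation-0 cells (in order): (1,3), (1,4), (2,0), (2,3).
A hidden cell only influences target cells in its own 3x3 neighborhood. Try each of the 2^4 = 16 assignments, step the completed generation 0 forward once under B3/S23, and compare with the target:
  (1,3)=_ (1,4)=_ (2,0)=_ (2,3)=_ -> step reproduces the target at every cell -> ACCEPT
  (1,3)=_ (1,4)=_ (2,0)=_ (2,3)=X -> step gives (1,4)='_' but target has 'X' -> reject
  (1,3)=_ (1,4)=_ (2,0)=X (2,3)=_ -> step gives (1,1)='X' but target has '_' -> reject
  (1,3)=_ (1,4)=_ (2,0)=X (2,3)=X -> step gives (1,1)='X' but target has '_' -> reject
  (1,3)=_ (1,4)=X (2,0)=_ (2,3)=_ -> step gives (0,0)='_' but target has 'X' -> reject
  (1,3)=_ (1,4)=X (2,0)=_ (2,3)=X -> step gives (0,0)='_' but target has 'X' -> reject
  (1,3)=_ (1,4)=X (2,0)=X (2,3)=_ -> step gives (0,0)='_' but target has 'X' -> reject
  (1,3)=_ (1,4)=X (2,0)=X (2,3)=X -> step gives (0,0)='_' but target has 'X' -> reject
  (1,3)=X (1,4)=_ (2,0)=_ (2,3)=_ -> step gives (1,4)='_' but target has 'X' -> reject
  (1,3)=X (1,4)=_ (2,0)=_ (2,3)=X -> step gives (1,3)='X' but target has '_' -> reject
  (1,3)=X (1,4)=_ (2,0)=X (2,3)=_ -> step gives (1,1)='X' but target has '_' -> reject
  (1,3)=X (1,4)=_ (2,0)=X (2,3)=X -> step gives (1,1)='X' but target has '_' -> reject
  (1,3)=X (1,4)=X (2,0)=_ (2,3)=_ -> step gives (0,0)='_' but target has 'X' -> reject
  (1,3)=X (1,4)=X (2,0)=_ (2,3)=X -> step gives (0,0)='_' but target has 'X' -> reject
  (1,3)=X (1,4)=X (2,0)=X (2,3)=_ -> step gives (0,0)='_' but target has 'X' -> reject
  (1,3)=X (1,4)=X (2,0)=X (2,3)=X -> step gives (0,0)='_' but target has 'X' -> reject
Unique solution: (1,3)=dead, (1,4)=dead, (2,0)=dead, (2,3)=dead.
Check: live-neighbor counts of every cell in the completed generation 0:
33112
22013
21012
10010
21111
31112
Applying B3/S23 to generation 0 with these counts gives:
XX__X
X___X
_____
_____
_____
X____
which matches the target exactly.

Answer: X___X
X____
_____
____X
_____
_X___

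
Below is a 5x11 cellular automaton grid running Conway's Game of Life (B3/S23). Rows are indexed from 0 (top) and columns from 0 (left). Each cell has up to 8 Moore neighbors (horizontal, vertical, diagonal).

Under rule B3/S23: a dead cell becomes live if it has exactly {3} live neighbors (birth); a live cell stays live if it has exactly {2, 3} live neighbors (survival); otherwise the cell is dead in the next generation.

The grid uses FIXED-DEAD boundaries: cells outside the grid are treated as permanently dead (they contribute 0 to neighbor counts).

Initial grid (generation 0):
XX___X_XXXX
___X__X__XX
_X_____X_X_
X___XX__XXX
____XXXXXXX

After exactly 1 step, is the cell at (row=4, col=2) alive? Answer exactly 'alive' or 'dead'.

Simulating step by step:
Generation 0 (given above): 27 live cells
Generation 1: 17 live cells
______XXX_X
XXX___X____
____XXXX___
____X______
____X_XX__X

Cell (4,2) at generation 1: 0 -> dead

Answer: dead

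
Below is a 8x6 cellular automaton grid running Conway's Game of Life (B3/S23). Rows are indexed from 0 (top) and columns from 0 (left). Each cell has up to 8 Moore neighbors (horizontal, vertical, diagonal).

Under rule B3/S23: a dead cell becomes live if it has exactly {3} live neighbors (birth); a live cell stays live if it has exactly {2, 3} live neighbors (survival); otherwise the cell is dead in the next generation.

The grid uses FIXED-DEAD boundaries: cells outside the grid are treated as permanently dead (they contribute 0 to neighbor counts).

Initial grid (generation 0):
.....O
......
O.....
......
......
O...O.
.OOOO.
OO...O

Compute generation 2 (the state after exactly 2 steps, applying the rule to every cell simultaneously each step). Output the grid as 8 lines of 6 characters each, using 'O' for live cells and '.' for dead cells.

Answer: ......
......
......
......
......
.OO.OO
O....O
.O...O

Derivation:
Simulating step by step:
Generation 0 (given above): 11 live cells
Generation 1: 11 live cells
......
......
......
......
......
.OO.O.
..OOOO
OO.OO.
Generation 2: 8 live cells
(generation 2 grid is the final answer)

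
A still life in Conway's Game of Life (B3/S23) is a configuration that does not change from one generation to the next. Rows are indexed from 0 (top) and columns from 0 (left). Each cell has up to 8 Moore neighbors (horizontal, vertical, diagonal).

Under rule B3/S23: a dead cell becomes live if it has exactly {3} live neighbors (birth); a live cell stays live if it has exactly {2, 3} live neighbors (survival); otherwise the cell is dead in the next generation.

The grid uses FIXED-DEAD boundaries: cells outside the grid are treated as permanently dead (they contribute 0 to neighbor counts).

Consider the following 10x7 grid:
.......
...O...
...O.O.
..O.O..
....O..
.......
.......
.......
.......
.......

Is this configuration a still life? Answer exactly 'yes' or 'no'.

Compute generation 1 and compare to generation 0 (given above):
Generation 1:
.......
....O..
..OO...
....OO.
...O...
.......
.......
.......
.......
.......
Cell (1,3) differs: gen0=1 vs gen1=0 -> NOT a still life.

Answer: no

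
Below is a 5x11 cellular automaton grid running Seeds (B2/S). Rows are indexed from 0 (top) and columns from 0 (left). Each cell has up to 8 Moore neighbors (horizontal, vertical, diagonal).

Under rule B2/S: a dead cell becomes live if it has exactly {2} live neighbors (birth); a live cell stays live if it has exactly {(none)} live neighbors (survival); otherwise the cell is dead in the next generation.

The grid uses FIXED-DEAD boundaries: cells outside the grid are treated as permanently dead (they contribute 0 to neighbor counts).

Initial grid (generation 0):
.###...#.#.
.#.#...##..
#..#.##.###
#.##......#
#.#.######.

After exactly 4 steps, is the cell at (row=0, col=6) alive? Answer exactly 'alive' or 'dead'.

Simulating step by step:
Generation 0 (given above): 28 live cells
Generation 1: 5 live cells
#...#.#....
.....#.....
...........
...........
..........#
Generation 2: 2 live cells
...........
....#.#....
...........
...........
...........
Generation 3: 3 live cells
.....#.....
.....#.....
.....#.....
...........
...........
Generation 4: 4 live cells
....#.#....
...........
....#.#....
...........
...........

Cell (0,6) at generation 4: 1 -> alive

Answer: alive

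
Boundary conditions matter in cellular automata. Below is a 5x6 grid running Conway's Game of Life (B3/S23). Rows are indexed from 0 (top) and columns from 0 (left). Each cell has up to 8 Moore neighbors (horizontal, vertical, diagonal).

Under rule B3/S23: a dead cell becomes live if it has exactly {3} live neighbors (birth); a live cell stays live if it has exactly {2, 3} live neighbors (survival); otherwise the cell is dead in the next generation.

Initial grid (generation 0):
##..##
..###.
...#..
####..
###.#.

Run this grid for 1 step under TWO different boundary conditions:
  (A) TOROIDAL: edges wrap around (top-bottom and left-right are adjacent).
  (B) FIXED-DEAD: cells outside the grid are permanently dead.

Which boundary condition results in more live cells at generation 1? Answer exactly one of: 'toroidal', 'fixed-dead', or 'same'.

Answer: fixed-dead

Derivation:
Under TOROIDAL boundary, generation 1:
......
###...
......
#...##
....#.
Population = 7

Under FIXED-DEAD boundary, generation 1:
.##.##
.##..#
......
#...#.
#.....
Population = 10

Comparison: toroidal=7, fixed-dead=10 -> fixed-dead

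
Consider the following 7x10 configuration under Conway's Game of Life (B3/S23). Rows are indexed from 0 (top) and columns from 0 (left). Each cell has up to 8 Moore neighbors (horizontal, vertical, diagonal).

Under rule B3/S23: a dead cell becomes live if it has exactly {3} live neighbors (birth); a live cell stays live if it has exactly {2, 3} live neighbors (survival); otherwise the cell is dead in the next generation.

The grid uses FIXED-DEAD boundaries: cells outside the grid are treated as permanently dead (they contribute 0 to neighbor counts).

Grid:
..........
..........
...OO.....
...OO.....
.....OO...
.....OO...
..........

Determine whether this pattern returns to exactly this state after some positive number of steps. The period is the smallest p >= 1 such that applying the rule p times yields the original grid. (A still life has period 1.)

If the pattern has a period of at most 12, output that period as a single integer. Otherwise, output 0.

Answer: 2

Derivation:
Simulating and comparing each generation to the original:
Gen 0 (original, given above): 8 live cells
Gen 1: 6 live cells, differs from original
Gen 2: 8 live cells, MATCHES original -> period = 2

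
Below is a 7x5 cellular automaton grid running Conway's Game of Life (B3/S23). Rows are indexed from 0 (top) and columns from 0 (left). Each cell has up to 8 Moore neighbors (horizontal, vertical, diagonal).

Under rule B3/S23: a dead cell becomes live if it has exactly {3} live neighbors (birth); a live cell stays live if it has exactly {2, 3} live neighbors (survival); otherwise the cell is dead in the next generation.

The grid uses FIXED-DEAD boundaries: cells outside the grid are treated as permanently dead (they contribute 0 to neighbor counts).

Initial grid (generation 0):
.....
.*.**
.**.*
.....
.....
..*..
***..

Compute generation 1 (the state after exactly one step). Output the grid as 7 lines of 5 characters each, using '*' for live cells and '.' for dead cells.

Simulating step by step:
Generation 0 (given above): 10 live cells
Generation 1: 9 live cells
(generation 1 grid is the final answer)

Answer: .....
.*.**
.**.*
.....
.....
..*..
.**..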